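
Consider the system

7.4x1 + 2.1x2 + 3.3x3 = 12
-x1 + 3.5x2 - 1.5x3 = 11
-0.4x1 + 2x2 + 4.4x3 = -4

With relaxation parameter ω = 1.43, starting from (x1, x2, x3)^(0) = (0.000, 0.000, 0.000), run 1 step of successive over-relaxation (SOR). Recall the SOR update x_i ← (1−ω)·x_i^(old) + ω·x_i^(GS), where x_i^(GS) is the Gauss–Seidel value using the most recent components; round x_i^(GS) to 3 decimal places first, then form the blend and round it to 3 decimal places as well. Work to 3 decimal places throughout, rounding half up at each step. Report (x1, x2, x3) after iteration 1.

Iteration 1:
  x1: GS value = (12 - (2.1)·0.000 - (3.3)·0.000) / (7.4) = 1.622;  x1 ← (1−ω)·0.000 + ω·1.622 = 2.319
  x2: GS value = (11 - (-1)·2.319 - (-1.5)·0.000) / (3.5) = 3.805;  x2 ← (1−ω)·0.000 + ω·3.805 = 5.441
  x3: GS value = (-4 - (-0.4)·2.319 - (2)·5.441) / (4.4) = -3.171;  x3 ← (1−ω)·0.000 + ω·-3.171 = -4.535

(2.319, 5.441, -4.535)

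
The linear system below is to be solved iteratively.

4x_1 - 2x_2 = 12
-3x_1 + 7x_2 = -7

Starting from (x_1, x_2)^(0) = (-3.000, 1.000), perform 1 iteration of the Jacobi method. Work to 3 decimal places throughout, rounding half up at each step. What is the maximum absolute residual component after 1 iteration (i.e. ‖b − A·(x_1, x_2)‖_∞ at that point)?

Iteration 1:
  x_1 = (12 - (-2)·1.000) / (4) = 3.500
  x_2 = (-7 - (-3)·-3.000) / (7) = -2.286
Residual b − A·x = (-6.572, 19.502); ∞-norm = 19.502

19.502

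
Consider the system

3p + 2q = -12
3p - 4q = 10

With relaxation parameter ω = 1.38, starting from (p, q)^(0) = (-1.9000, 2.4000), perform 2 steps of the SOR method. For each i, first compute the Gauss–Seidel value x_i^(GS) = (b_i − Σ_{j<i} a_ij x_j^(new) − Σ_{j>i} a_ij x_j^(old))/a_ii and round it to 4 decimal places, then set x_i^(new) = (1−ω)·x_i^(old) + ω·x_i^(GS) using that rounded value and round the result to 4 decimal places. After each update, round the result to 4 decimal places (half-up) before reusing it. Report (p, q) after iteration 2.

Iteration 1:
  p: GS value = (-12 - (2)·2.4000) / (3) = -5.6000;  p ← (1−ω)·-1.9000 + ω·-5.6000 = -7.0060
  q: GS value = (10 - (3)·-7.0060) / (-4) = -7.7545;  q ← (1−ω)·2.4000 + ω·-7.7545 = -11.6132
Iteration 2:
  p: GS value = (-12 - (2)·-11.6132) / (3) = 3.7421;  p ← (1−ω)·-7.0060 + ω·3.7421 = 7.8264
  q: GS value = (10 - (3)·7.8264) / (-4) = 3.3698;  q ← (1−ω)·-11.6132 + ω·3.3698 = 9.0633

(7.8264, 9.0633)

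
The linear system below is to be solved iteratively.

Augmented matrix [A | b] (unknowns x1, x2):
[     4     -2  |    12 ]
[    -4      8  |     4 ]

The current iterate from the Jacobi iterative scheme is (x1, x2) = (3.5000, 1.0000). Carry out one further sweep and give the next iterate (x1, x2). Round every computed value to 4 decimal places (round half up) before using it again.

One sweep:
  x1 = (12 - (-2)·1.0000) / (4) = 3.5000
  x2 = (4 - (-4)·3.5000) / (8) = 2.2500

(3.5000, 2.2500)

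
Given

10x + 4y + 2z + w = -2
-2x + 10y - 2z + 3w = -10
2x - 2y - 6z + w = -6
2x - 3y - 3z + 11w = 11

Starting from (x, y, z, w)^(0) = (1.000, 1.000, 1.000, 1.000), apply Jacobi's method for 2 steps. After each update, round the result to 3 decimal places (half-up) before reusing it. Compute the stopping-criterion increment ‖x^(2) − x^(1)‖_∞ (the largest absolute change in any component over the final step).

0.690

Iteration 1:
  x = (-2 - (4)·1.000 - (2)·1.000 - (1)·1.000) / (10) = -0.900
  y = (-10 - (-2)·1.000 - (-2)·1.000 - (3)·1.000) / (10) = -0.900
  z = (-6 - (2)·1.000 - (-2)·1.000 - (1)·1.000) / (-6) = 1.167
  w = (11 - (2)·1.000 - (-3)·1.000 - (-3)·1.000) / (11) = 1.364
Iteration 2:
  x = (-2 - (4)·-0.900 - (2)·1.167 - (1)·1.364) / (10) = -0.210
  y = (-10 - (-2)·-0.900 - (-2)·1.167 - (3)·1.364) / (10) = -1.356
  z = (-6 - (2)·-0.900 - (-2)·-0.900 - (1)·1.364) / (-6) = 1.227
  w = (11 - (2)·-0.900 - (-3)·-0.900 - (-3)·1.167) / (11) = 1.236
Change: (0.690, -0.456, 0.060, -0.128) → max |·| = 0.690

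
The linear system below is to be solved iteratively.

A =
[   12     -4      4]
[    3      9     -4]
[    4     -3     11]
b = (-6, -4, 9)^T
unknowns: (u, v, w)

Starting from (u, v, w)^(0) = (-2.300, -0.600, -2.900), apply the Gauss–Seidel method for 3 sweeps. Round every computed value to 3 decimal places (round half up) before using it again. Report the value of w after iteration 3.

Iteration 1:
  u = (-6 - (-4)·-0.600 - (4)·-2.900) / (12) = 0.267
  v = (-4 - (3)·0.267 - (-4)·-2.900) / (9) = -1.822
  w = (9 - (4)·0.267 - (-3)·-1.822) / (11) = 0.224
Iteration 2:
  u = (-6 - (-4)·-1.822 - (4)·0.224) / (12) = -1.182
  v = (-4 - (3)·-1.182 - (-4)·0.224) / (9) = 0.049
  w = (9 - (4)·-1.182 - (-3)·0.049) / (11) = 1.261
Iteration 3:
  u = (-6 - (-4)·0.049 - (4)·1.261) / (12) = -0.904
  v = (-4 - (3)·-0.904 - (-4)·1.261) / (9) = 0.417
  w = (9 - (4)·-0.904 - (-3)·0.417) / (11) = 1.261

1.261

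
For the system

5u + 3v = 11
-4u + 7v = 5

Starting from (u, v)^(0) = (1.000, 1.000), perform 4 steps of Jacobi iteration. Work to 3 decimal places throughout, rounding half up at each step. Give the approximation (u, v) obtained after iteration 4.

Iteration 1:
  u = (11 - (3)·1.000) / (5) = 1.600
  v = (5 - (-4)·1.000) / (7) = 1.286
Iteration 2:
  u = (11 - (3)·1.286) / (5) = 1.428
  v = (5 - (-4)·1.600) / (7) = 1.629
Iteration 3:
  u = (11 - (3)·1.629) / (5) = 1.223
  v = (5 - (-4)·1.428) / (7) = 1.530
Iteration 4:
  u = (11 - (3)·1.530) / (5) = 1.282
  v = (5 - (-4)·1.223) / (7) = 1.413

(1.282, 1.413)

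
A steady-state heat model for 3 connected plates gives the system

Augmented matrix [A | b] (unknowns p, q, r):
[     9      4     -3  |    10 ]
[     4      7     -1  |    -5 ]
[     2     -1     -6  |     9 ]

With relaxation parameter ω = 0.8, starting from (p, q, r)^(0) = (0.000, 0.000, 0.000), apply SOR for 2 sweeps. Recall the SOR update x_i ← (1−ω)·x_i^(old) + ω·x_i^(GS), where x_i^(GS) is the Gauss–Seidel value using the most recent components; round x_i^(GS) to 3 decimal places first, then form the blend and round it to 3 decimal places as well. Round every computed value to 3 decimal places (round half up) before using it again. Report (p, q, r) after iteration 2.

Iteration 1:
  p: GS value = (10 - (4)·0.000 - (-3)·0.000) / (9) = 1.111;  p ← (1−ω)·0.000 + ω·1.111 = 0.889
  q: GS value = (-5 - (4)·0.889 - (-1)·0.000) / (7) = -1.222;  q ← (1−ω)·0.000 + ω·-1.222 = -0.978
  r: GS value = (9 - (2)·0.889 - (-1)·-0.978) / (-6) = -1.041;  r ← (1−ω)·0.000 + ω·-1.041 = -0.833
Iteration 2:
  p: GS value = (10 - (4)·-0.978 - (-3)·-0.833) / (9) = 1.268;  p ← (1−ω)·0.889 + ω·1.268 = 1.192
  q: GS value = (-5 - (4)·1.192 - (-1)·-0.833) / (7) = -1.514;  q ← (1−ω)·-0.978 + ω·-1.514 = -1.407
  r: GS value = (9 - (2)·1.192 - (-1)·-1.407) / (-6) = -0.868;  r ← (1−ω)·-0.833 + ω·-0.868 = -0.861

(1.192, -1.407, -0.861)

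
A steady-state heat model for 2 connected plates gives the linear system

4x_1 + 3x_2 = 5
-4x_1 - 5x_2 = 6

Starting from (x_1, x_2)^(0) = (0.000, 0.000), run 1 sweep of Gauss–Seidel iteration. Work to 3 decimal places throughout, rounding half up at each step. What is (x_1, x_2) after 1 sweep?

Iteration 1:
  x_1 = (5 - (3)·0.000) / (4) = 1.250
  x_2 = (6 - (-4)·1.250) / (-5) = -2.200

(1.250, -2.200)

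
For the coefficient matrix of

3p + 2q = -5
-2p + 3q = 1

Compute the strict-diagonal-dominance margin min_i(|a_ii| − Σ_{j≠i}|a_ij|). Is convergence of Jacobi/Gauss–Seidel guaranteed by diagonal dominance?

1

row 1: |3| − (2) = 1
row 2: |3| − (2) = 1
minimum over rows = 1 → strictly diagonally dominant (convergence guaranteed)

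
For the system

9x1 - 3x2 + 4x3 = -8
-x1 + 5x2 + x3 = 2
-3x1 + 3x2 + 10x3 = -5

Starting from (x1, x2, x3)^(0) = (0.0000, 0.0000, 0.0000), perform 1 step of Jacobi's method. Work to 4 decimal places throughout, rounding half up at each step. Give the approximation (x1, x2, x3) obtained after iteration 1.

Iteration 1:
  x1 = (-8 - (-3)·0.0000 - (4)·0.0000) / (9) = -0.8889
  x2 = (2 - (-1)·0.0000 - (1)·0.0000) / (5) = 0.4000
  x3 = (-5 - (-3)·0.0000 - (3)·0.0000) / (10) = -0.5000

(-0.8889, 0.4000, -0.5000)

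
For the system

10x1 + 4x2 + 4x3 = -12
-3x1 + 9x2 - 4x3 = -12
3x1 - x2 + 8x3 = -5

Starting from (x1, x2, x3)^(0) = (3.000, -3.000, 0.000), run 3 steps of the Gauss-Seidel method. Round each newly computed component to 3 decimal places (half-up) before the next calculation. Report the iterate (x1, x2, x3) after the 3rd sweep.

(-0.192, -1.717, -0.768)

Iteration 1:
  x1 = (-12 - (4)·-3.000 - (4)·0.000) / (10) = 0.000
  x2 = (-12 - (-3)·0.000 - (-4)·0.000) / (9) = -1.333
  x3 = (-5 - (3)·0.000 - (-1)·-1.333) / (8) = -0.792
Iteration 2:
  x1 = (-12 - (4)·-1.333 - (4)·-0.792) / (10) = -0.350
  x2 = (-12 - (-3)·-0.350 - (-4)·-0.792) / (9) = -1.802
  x3 = (-5 - (3)·-0.350 - (-1)·-1.802) / (8) = -0.719
Iteration 3:
  x1 = (-12 - (4)·-1.802 - (4)·-0.719) / (10) = -0.192
  x2 = (-12 - (-3)·-0.192 - (-4)·-0.719) / (9) = -1.717
  x3 = (-5 - (3)·-0.192 - (-1)·-1.717) / (8) = -0.768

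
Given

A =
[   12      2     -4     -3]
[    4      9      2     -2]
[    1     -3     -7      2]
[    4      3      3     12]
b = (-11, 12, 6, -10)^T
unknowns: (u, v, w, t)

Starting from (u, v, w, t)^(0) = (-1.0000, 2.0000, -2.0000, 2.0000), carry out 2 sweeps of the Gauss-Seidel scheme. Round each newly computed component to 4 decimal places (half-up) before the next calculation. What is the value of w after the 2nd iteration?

-2.4225

Iteration 1:
  u = (-11 - (2)·2.0000 - (-4)·-2.0000 - (-3)·2.0000) / (12) = -1.4167
  v = (12 - (4)·-1.4167 - (2)·-2.0000 - (-2)·2.0000) / (9) = 2.8519
  w = (6 - (1)·-1.4167 - (-3)·2.8519 - (2)·2.0000) / (-7) = -1.7103
  t = (-10 - (4)·-1.4167 - (3)·2.8519 - (3)·-1.7103) / (12) = -0.6465
Iteration 2:
  u = (-11 - (2)·2.8519 - (-4)·-1.7103 - (-3)·-0.6465) / (12) = -2.1237
  v = (12 - (4)·-2.1237 - (2)·-1.7103 - (-2)·-0.6465) / (9) = 2.5136
  w = (6 - (1)·-2.1237 - (-3)·2.5136 - (2)·-0.6465) / (-7) = -2.4225
  t = (-10 - (4)·-2.1237 - (3)·2.5136 - (3)·-2.4225) / (12) = -0.1482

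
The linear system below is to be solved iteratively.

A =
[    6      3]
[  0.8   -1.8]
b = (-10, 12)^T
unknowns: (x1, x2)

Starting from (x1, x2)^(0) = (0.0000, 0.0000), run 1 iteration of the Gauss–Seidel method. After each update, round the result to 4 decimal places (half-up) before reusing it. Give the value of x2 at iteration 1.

-7.4074

Iteration 1:
  x1 = (-10 - (3)·0.0000) / (6) = -1.6667
  x2 = (12 - (0.8)·-1.6667) / (-1.8) = -7.4074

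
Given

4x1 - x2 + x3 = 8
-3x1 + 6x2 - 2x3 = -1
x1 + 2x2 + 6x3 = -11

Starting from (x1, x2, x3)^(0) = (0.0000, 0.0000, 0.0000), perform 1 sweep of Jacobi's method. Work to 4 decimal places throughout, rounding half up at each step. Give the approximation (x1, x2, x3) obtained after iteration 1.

Iteration 1:
  x1 = (8 - (-1)·0.0000 - (1)·0.0000) / (4) = 2.0000
  x2 = (-1 - (-3)·0.0000 - (-2)·0.0000) / (6) = -0.1667
  x3 = (-11 - (1)·0.0000 - (2)·0.0000) / (6) = -1.8333

(2.0000, -0.1667, -1.8333)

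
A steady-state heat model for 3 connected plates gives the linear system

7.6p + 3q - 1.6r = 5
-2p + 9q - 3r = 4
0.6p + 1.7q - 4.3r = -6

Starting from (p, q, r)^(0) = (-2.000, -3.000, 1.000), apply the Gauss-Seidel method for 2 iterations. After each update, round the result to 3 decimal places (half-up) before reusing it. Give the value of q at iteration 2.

1.307

Iteration 1:
  p = (5 - (3)·-3.000 - (-1.6)·1.000) / (7.6) = 2.053
  q = (4 - (-2)·2.053 - (-3)·1.000) / (9) = 1.234
  r = (-6 - (0.6)·2.053 - (1.7)·1.234) / (-4.3) = 2.170
Iteration 2:
  p = (5 - (3)·1.234 - (-1.6)·2.170) / (7.6) = 0.628
  q = (4 - (-2)·0.628 - (-3)·2.170) / (9) = 1.307
  r = (-6 - (0.6)·0.628 - (1.7)·1.307) / (-4.3) = 2.000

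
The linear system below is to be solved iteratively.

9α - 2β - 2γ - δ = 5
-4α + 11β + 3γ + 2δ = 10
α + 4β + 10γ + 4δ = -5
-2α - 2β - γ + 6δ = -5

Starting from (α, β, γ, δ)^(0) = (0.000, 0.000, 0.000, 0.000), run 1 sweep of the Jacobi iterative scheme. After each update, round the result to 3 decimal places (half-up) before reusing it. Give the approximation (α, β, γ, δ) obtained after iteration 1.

Iteration 1:
  α = (5 - (-2)·0.000 - (-2)·0.000 - (-1)·0.000) / (9) = 0.556
  β = (10 - (-4)·0.000 - (3)·0.000 - (2)·0.000) / (11) = 0.909
  γ = (-5 - (1)·0.000 - (4)·0.000 - (4)·0.000) / (10) = -0.500
  δ = (-5 - (-2)·0.000 - (-2)·0.000 - (-1)·0.000) / (6) = -0.833

(0.556, 0.909, -0.500, -0.833)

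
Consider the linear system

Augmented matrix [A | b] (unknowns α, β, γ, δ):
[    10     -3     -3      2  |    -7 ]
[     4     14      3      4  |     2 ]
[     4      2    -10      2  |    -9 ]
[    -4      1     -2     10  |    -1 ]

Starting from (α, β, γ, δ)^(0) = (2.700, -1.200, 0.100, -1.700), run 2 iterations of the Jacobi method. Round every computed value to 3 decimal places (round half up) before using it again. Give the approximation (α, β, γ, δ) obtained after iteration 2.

(-0.553, -0.280, 0.815, -0.080)

Iteration 1:
  α = (-7 - (-3)·-1.200 - (-3)·0.100 - (2)·-1.700) / (10) = -0.690
  β = (2 - (4)·2.700 - (3)·0.100 - (4)·-1.700) / (14) = -0.164
  γ = (-9 - (4)·2.700 - (2)·-1.200 - (2)·-1.700) / (-10) = 1.400
  δ = (-1 - (-4)·2.700 - (1)·-1.200 - (-2)·0.100) / (10) = 1.120
Iteration 2:
  α = (-7 - (-3)·-0.164 - (-3)·1.400 - (2)·1.120) / (10) = -0.553
  β = (2 - (4)·-0.690 - (3)·1.400 - (4)·1.120) / (14) = -0.280
  γ = (-9 - (4)·-0.690 - (2)·-0.164 - (2)·1.120) / (-10) = 0.815
  δ = (-1 - (-4)·-0.690 - (1)·-0.164 - (-2)·1.400) / (10) = -0.080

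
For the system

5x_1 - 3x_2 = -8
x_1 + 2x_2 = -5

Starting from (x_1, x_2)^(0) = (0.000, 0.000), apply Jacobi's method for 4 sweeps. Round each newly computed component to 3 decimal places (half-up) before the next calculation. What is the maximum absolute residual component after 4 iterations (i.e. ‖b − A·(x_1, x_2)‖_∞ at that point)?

0.720

Iteration 1:
  x_1 = (-8 - (-3)·0.000) / (5) = -1.600
  x_2 = (-5 - (1)·0.000) / (2) = -2.500
Iteration 2:
  x_1 = (-8 - (-3)·-2.500) / (5) = -3.100
  x_2 = (-5 - (1)·-1.600) / (2) = -1.700
Iteration 3:
  x_1 = (-8 - (-3)·-1.700) / (5) = -2.620
  x_2 = (-5 - (1)·-3.100) / (2) = -0.950
Iteration 4:
  x_1 = (-8 - (-3)·-0.950) / (5) = -2.170
  x_2 = (-5 - (1)·-2.620) / (2) = -1.190
Residual b − A·x = (-0.720, -0.450); ∞-norm = 0.720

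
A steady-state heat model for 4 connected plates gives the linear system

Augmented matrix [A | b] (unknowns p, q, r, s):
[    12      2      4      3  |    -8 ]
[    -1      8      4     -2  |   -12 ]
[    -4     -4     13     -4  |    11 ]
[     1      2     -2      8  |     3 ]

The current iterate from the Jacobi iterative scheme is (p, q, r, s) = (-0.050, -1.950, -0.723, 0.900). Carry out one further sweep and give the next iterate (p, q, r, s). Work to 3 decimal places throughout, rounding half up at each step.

(-0.326, -0.920, 0.508, 0.688)

One sweep:
  p = (-8 - (2)·-1.950 - (4)·-0.723 - (3)·0.900) / (12) = -0.326
  q = (-12 - (-1)·-0.050 - (4)·-0.723 - (-2)·0.900) / (8) = -0.920
  r = (11 - (-4)·-0.050 - (-4)·-1.950 - (-4)·0.900) / (13) = 0.508
  s = (3 - (1)·-0.050 - (2)·-1.950 - (-2)·-0.723) / (8) = 0.688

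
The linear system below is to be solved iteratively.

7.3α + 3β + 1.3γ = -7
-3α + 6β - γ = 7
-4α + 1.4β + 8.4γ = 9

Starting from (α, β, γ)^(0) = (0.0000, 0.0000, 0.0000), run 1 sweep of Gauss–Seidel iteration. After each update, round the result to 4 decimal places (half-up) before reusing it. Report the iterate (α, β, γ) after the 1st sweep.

Iteration 1:
  α = (-7 - (3)·0.0000 - (1.3)·0.0000) / (7.3) = -0.9589
  β = (7 - (-3)·-0.9589 - (-1)·0.0000) / (6) = 0.6872
  γ = (9 - (-4)·-0.9589 - (1.4)·0.6872) / (8.4) = 0.5003

(-0.9589, 0.6872, 0.5003)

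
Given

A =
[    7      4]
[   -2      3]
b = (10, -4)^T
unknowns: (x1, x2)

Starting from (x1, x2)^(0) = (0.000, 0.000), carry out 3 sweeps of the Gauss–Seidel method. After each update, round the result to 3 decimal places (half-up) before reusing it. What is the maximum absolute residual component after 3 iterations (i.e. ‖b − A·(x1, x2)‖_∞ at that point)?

0.223

Iteration 1:
  x1 = (10 - (4)·0.000) / (7) = 1.429
  x2 = (-4 - (-2)·1.429) / (3) = -0.381
Iteration 2:
  x1 = (10 - (4)·-0.381) / (7) = 1.646
  x2 = (-4 - (-2)·1.646) / (3) = -0.236
Iteration 3:
  x1 = (10 - (4)·-0.236) / (7) = 1.563
  x2 = (-4 - (-2)·1.563) / (3) = -0.291
Residual b − A·x = (0.223, -0.001); ∞-norm = 0.223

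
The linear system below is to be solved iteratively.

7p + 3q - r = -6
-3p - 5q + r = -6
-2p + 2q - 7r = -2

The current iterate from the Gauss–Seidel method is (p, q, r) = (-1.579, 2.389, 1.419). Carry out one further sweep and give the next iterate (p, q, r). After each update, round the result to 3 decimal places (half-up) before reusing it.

(-1.678, 2.491, 1.477)

One sweep:
  p = (-6 - (3)·2.389 - (-1)·1.419) / (7) = -1.678
  q = (-6 - (-3)·-1.678 - (1)·1.419) / (-5) = 2.491
  r = (-2 - (-2)·-1.678 - (2)·2.491) / (-7) = 1.477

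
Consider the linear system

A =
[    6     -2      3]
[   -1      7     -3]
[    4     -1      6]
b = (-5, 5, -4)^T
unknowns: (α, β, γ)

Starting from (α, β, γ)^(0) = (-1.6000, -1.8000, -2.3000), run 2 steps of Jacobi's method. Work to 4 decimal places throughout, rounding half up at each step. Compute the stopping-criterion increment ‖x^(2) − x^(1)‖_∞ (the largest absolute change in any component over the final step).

1.2167

Iteration 1:
  α = (-5 - (-2)·-1.8000 - (3)·-2.3000) / (6) = -0.2833
  β = (5 - (-1)·-1.6000 - (-3)·-2.3000) / (7) = -0.5000
  γ = (-4 - (4)·-1.6000 - (-1)·-1.8000) / (6) = 0.1000
Iteration 2:
  α = (-5 - (-2)·-0.5000 - (3)·0.1000) / (6) = -1.0500
  β = (5 - (-1)·-0.2833 - (-3)·0.1000) / (7) = 0.7167
  γ = (-4 - (4)·-0.2833 - (-1)·-0.5000) / (6) = -0.5611
Change: (-0.7667, 1.2167, -0.6611) → max |·| = 1.2167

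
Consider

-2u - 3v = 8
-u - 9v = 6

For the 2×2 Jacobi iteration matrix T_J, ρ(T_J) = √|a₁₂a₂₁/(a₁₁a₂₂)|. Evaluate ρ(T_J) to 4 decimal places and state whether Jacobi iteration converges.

0.4082

a₁₂a₂₁/(a₁₁a₂₂) = (-3)·(-1) / ((-2)·(-9)) = 0.166667
ρ = √|0.166667| = √0.166667 = 0.4082
ρ < 1, so Jacobi converges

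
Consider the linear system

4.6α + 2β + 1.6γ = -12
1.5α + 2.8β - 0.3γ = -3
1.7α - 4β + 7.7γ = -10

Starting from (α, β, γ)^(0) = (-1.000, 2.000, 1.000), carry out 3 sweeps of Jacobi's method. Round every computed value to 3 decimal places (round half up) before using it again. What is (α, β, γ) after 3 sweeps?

(-2.797, 0.147, -0.261)

Iteration 1:
  α = (-12 - (2)·2.000 - (1.6)·1.000) / (4.6) = -3.826
  β = (-3 - (1.5)·-1.000 - (-0.3)·1.000) / (2.8) = -0.429
  γ = (-10 - (1.7)·-1.000 - (-4)·2.000) / (7.7) = -0.039
Iteration 2:
  α = (-12 - (2)·-0.429 - (1.6)·-0.039) / (4.6) = -2.409
  β = (-3 - (1.5)·-3.826 - (-0.3)·-0.039) / (2.8) = 0.974
  γ = (-10 - (1.7)·-3.826 - (-4)·-0.429) / (7.7) = -0.677
Iteration 3:
  α = (-12 - (2)·0.974 - (1.6)·-0.677) / (4.6) = -2.797
  β = (-3 - (1.5)·-2.409 - (-0.3)·-0.677) / (2.8) = 0.147
  γ = (-10 - (1.7)·-2.409 - (-4)·0.974) / (7.7) = -0.261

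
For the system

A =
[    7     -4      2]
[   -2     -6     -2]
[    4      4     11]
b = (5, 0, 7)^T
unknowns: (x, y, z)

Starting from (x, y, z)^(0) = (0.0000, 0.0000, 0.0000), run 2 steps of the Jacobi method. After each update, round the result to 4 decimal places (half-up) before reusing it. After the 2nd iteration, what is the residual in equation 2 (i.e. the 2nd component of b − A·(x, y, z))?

-0.8830

Iteration 1:
  x = (5 - (-4)·0.0000 - (2)·0.0000) / (7) = 0.7143
  y = (0 - (-2)·0.0000 - (-2)·0.0000) / (-6) = 0.0000
  z = (7 - (4)·0.0000 - (4)·0.0000) / (11) = 0.6364
Iteration 2:
  x = (5 - (-4)·0.0000 - (2)·0.6364) / (7) = 0.5325
  y = (0 - (-2)·0.7143 - (-2)·0.6364) / (-6) = -0.4502
  z = (7 - (4)·0.7143 - (4)·0.0000) / (11) = 0.3766
Residual b − A·x = (-1.2815, -0.8830, 2.5282)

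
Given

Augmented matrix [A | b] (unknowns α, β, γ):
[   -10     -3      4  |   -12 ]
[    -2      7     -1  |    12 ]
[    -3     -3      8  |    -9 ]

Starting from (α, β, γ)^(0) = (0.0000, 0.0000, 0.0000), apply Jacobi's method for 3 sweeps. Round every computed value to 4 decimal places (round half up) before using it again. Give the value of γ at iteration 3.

Iteration 1:
  α = (-12 - (-3)·0.0000 - (4)·0.0000) / (-10) = 1.2000
  β = (12 - (-2)·0.0000 - (-1)·0.0000) / (7) = 1.7143
  γ = (-9 - (-3)·0.0000 - (-3)·0.0000) / (8) = -1.1250
Iteration 2:
  α = (-12 - (-3)·1.7143 - (4)·-1.1250) / (-10) = 0.2357
  β = (12 - (-2)·1.2000 - (-1)·-1.1250) / (7) = 1.8964
  γ = (-9 - (-3)·1.2000 - (-3)·1.7143) / (8) = -0.0321
Iteration 3:
  α = (-12 - (-3)·1.8964 - (4)·-0.0321) / (-10) = 0.6182
  β = (12 - (-2)·0.2357 - (-1)·-0.0321) / (7) = 1.7770
  γ = (-9 - (-3)·0.2357 - (-3)·1.8964) / (8) = -0.3255

-0.3255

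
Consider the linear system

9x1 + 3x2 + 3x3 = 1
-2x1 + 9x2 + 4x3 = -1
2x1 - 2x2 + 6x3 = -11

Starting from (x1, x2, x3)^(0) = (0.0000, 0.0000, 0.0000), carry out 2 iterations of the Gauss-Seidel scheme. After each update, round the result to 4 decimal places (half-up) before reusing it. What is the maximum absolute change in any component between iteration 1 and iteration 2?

0.9912

Iteration 1:
  x1 = (1 - (3)·0.0000 - (3)·0.0000) / (9) = 0.1111
  x2 = (-1 - (-2)·0.1111 - (4)·0.0000) / (9) = -0.0864
  x3 = (-11 - (2)·0.1111 - (-2)·-0.0864) / (6) = -1.8992
Iteration 2:
  x1 = (1 - (3)·-0.0864 - (3)·-1.8992) / (9) = 0.7730
  x2 = (-1 - (-2)·0.7730 - (4)·-1.8992) / (9) = 0.9048
  x3 = (-11 - (2)·0.7730 - (-2)·0.9048) / (6) = -1.7894
Change: (0.6619, 0.9912, 0.1098) → max |·| = 0.9912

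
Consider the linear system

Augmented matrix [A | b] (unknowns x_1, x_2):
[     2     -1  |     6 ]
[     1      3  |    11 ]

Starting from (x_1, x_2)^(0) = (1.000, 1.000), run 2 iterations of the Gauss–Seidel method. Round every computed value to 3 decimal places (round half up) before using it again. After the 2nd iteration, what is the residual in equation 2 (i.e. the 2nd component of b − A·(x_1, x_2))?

Iteration 1:
  x_1 = (6 - (-1)·1.000) / (2) = 3.500
  x_2 = (11 - (1)·3.500) / (3) = 2.500
Iteration 2:
  x_1 = (6 - (-1)·2.500) / (2) = 4.250
  x_2 = (11 - (1)·4.250) / (3) = 2.250
Residual b − A·x = (-0.250, 0.000)

0.000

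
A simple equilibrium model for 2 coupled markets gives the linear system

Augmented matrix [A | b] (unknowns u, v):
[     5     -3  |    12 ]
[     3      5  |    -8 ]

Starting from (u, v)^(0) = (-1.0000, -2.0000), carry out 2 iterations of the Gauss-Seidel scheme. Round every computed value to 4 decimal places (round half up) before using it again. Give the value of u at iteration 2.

1.0080

Iteration 1:
  u = (12 - (-3)·-2.0000) / (5) = 1.2000
  v = (-8 - (3)·1.2000) / (5) = -2.3200
Iteration 2:
  u = (12 - (-3)·-2.3200) / (5) = 1.0080
  v = (-8 - (3)·1.0080) / (5) = -2.2048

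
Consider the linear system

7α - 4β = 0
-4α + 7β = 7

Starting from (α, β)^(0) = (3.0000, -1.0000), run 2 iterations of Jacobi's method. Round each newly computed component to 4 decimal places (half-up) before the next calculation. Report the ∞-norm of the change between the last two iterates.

2.1224

Iteration 1:
  α = (0 - (-4)·-1.0000) / (7) = -0.5714
  β = (7 - (-4)·3.0000) / (7) = 2.7143
Iteration 2:
  α = (0 - (-4)·2.7143) / (7) = 1.5510
  β = (7 - (-4)·-0.5714) / (7) = 0.6735
Change: (2.1224, -2.0408) → max |·| = 2.1224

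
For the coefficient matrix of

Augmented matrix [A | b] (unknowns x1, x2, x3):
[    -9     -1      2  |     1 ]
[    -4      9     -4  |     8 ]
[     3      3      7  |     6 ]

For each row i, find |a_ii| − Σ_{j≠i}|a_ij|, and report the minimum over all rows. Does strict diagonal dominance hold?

1

row 1: |-9| − (1+2) = 6
row 2: |9| − (4+4) = 1
row 3: |7| − (3+3) = 1
minimum over rows = 1 → strictly diagonally dominant (convergence guaranteed)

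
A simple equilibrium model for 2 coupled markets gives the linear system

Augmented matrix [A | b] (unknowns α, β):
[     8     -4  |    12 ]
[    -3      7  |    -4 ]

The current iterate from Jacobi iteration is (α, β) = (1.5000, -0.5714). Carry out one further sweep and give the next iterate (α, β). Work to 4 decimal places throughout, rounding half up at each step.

(1.2143, 0.0714)

One sweep:
  α = (12 - (-4)·-0.5714) / (8) = 1.2143
  β = (-4 - (-3)·1.5000) / (7) = 0.0714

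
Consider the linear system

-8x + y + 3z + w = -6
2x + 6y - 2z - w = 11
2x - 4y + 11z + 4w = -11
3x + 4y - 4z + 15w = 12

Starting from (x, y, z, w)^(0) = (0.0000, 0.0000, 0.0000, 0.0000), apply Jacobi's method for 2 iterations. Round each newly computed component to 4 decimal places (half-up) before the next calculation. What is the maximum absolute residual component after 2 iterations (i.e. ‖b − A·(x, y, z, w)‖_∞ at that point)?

2.8943

Iteration 1:
  x = (-6 - (1)·0.0000 - (3)·0.0000 - (1)·0.0000) / (-8) = 0.7500
  y = (11 - (2)·0.0000 - (-2)·0.0000 - (-1)·0.0000) / (6) = 1.8333
  z = (-11 - (2)·0.0000 - (-4)·0.0000 - (4)·0.0000) / (11) = -1.0000
  w = (12 - (3)·0.0000 - (4)·0.0000 - (-4)·0.0000) / (15) = 0.8000
Iteration 2:
  x = (-6 - (1)·1.8333 - (3)·-1.0000 - (1)·0.8000) / (-8) = 0.7042
  y = (11 - (2)·0.7500 - (-2)·-1.0000 - (-1)·0.8000) / (6) = 1.3833
  z = (-11 - (2)·0.7500 - (-4)·1.8333 - (4)·0.8000) / (11) = -0.7606
  w = (12 - (3)·0.7500 - (4)·1.8333 - (-4)·-1.0000) / (15) = -0.1055
Residual b − A·x = (0.6376, -0.3349, 1.9134, 2.8943); ∞-norm = 2.8943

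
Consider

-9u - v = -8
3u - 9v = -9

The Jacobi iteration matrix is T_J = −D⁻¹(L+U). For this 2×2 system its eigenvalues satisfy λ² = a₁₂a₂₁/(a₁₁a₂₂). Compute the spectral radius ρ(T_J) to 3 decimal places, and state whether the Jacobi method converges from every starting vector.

0.192

a₁₂a₂₁/(a₁₁a₂₂) = (-1)·(3) / ((-9)·(-9)) = -0.037037
ρ = √|-0.037037| = √0.037037 = 0.192
ρ < 1, so Jacobi converges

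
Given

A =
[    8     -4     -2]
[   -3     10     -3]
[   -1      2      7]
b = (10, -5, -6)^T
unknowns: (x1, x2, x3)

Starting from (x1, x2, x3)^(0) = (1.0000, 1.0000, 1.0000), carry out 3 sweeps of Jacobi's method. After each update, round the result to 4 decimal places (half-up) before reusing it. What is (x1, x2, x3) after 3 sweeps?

Iteration 1:
  x1 = (10 - (-4)·1.0000 - (-2)·1.0000) / (8) = 2.0000
  x2 = (-5 - (-3)·1.0000 - (-3)·1.0000) / (10) = 0.1000
  x3 = (-6 - (-1)·1.0000 - (2)·1.0000) / (7) = -1.0000
Iteration 2:
  x1 = (10 - (-4)·0.1000 - (-2)·-1.0000) / (8) = 1.0500
  x2 = (-5 - (-3)·2.0000 - (-3)·-1.0000) / (10) = -0.2000
  x3 = (-6 - (-1)·2.0000 - (2)·0.1000) / (7) = -0.6000
Iteration 3:
  x1 = (10 - (-4)·-0.2000 - (-2)·-0.6000) / (8) = 1.0000
  x2 = (-5 - (-3)·1.0500 - (-3)·-0.6000) / (10) = -0.3650
  x3 = (-6 - (-1)·1.0500 - (2)·-0.2000) / (7) = -0.6500

(1.0000, -0.3650, -0.6500)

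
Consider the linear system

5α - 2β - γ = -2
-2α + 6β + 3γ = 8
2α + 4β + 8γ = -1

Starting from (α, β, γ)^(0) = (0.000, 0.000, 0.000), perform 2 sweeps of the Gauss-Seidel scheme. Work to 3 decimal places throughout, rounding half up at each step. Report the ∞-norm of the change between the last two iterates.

Iteration 1:
  α = (-2 - (-2)·0.000 - (-1)·0.000) / (5) = -0.400
  β = (8 - (-2)·-0.400 - (3)·0.000) / (6) = 1.200
  γ = (-1 - (2)·-0.400 - (4)·1.200) / (8) = -0.625
Iteration 2:
  α = (-2 - (-2)·1.200 - (-1)·-0.625) / (5) = -0.045
  β = (8 - (-2)·-0.045 - (3)·-0.625) / (6) = 1.631
  γ = (-1 - (2)·-0.045 - (4)·1.631) / (8) = -0.929
Change: (0.355, 0.431, -0.304) → max |·| = 0.431

0.431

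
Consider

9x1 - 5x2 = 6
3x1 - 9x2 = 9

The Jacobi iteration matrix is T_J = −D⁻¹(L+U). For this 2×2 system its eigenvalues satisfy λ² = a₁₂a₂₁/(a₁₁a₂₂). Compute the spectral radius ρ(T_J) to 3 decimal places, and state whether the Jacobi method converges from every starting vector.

0.430

a₁₂a₂₁/(a₁₁a₂₂) = (-5)·(3) / ((9)·(-9)) = 0.185185
ρ = √|0.185185| = √0.185185 = 0.430
ρ < 1, so Jacobi converges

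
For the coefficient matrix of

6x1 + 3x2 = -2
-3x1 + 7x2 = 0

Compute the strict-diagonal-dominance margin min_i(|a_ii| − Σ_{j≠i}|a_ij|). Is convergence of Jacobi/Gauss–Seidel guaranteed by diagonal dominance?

3

row 1: |6| − (3) = 3
row 2: |7| − (3) = 4
minimum over rows = 3 → strictly diagonally dominant (convergence guaranteed)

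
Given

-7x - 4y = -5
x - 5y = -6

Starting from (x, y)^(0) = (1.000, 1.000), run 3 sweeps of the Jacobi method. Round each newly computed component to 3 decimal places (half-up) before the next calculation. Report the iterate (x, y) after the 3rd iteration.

(0.012, 1.183)

Iteration 1:
  x = (-5 - (-4)·1.000) / (-7) = 0.143
  y = (-6 - (1)·1.000) / (-5) = 1.400
Iteration 2:
  x = (-5 - (-4)·1.400) / (-7) = -0.086
  y = (-6 - (1)·0.143) / (-5) = 1.229
Iteration 3:
  x = (-5 - (-4)·1.229) / (-7) = 0.012
  y = (-6 - (1)·-0.086) / (-5) = 1.183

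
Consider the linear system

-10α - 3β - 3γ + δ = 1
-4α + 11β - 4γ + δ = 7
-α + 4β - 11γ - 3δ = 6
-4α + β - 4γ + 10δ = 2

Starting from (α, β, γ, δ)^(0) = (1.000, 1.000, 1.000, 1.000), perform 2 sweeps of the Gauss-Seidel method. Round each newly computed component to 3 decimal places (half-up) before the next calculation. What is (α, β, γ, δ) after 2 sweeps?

(-0.185, 0.411, -0.294, -0.033)

Iteration 1:
  α = (1 - (-3)·1.000 - (-3)·1.000 - (1)·1.000) / (-10) = -0.600
  β = (7 - (-4)·-0.600 - (-4)·1.000 - (1)·1.000) / (11) = 0.691
  γ = (6 - (-1)·-0.600 - (4)·0.691 - (-3)·1.000) / (-11) = -0.512
  δ = (2 - (-4)·-0.600 - (1)·0.691 - (-4)·-0.512) / (10) = -0.314
Iteration 2:
  α = (1 - (-3)·0.691 - (-3)·-0.512 - (1)·-0.314) / (-10) = -0.185
  β = (7 - (-4)·-0.185 - (-4)·-0.512 - (1)·-0.314) / (11) = 0.411
  γ = (6 - (-1)·-0.185 - (4)·0.411 - (-3)·-0.314) / (-11) = -0.294
  δ = (2 - (-4)·-0.185 - (1)·0.411 - (-4)·-0.294) / (10) = -0.033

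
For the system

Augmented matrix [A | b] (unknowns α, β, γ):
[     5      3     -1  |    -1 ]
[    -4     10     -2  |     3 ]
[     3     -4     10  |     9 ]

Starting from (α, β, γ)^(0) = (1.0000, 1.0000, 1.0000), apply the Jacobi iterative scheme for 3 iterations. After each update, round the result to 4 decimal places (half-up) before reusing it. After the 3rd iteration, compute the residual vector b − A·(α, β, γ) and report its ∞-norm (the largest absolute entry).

1.3400

Iteration 1:
  α = (-1 - (3)·1.0000 - (-1)·1.0000) / (5) = -0.6000
  β = (3 - (-4)·1.0000 - (-2)·1.0000) / (10) = 0.9000
  γ = (9 - (3)·1.0000 - (-4)·1.0000) / (10) = 1.0000
Iteration 2:
  α = (-1 - (3)·0.9000 - (-1)·1.0000) / (5) = -0.5400
  β = (3 - (-4)·-0.6000 - (-2)·1.0000) / (10) = 0.2600
  γ = (9 - (3)·-0.6000 - (-4)·0.9000) / (10) = 1.4400
Iteration 3:
  α = (-1 - (3)·0.2600 - (-1)·1.4400) / (5) = -0.0680
  β = (3 - (-4)·-0.5400 - (-2)·1.4400) / (10) = 0.3720
  γ = (9 - (3)·-0.5400 - (-4)·0.2600) / (10) = 1.1660
Residual b − A·x = (-0.6100, 1.3400, -0.9680); ∞-norm = 1.3400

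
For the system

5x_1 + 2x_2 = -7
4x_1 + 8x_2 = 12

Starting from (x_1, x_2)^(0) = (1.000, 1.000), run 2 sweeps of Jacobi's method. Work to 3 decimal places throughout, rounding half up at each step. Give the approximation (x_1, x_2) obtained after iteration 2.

Iteration 1:
  x_1 = (-7 - (2)·1.000) / (5) = -1.800
  x_2 = (12 - (4)·1.000) / (8) = 1.000
Iteration 2:
  x_1 = (-7 - (2)·1.000) / (5) = -1.800
  x_2 = (12 - (4)·-1.800) / (8) = 2.400

(-1.800, 2.400)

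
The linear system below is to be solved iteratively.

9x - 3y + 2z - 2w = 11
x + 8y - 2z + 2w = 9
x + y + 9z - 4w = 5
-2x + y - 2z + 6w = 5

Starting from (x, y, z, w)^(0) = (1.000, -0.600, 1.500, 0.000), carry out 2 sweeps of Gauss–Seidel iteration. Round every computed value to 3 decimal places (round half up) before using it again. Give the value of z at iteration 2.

0.685

Iteration 1:
  x = (11 - (-3)·-0.600 - (2)·1.500 - (-2)·0.000) / (9) = 0.689
  y = (9 - (1)·0.689 - (-2)·1.500 - (2)·0.000) / (8) = 1.414
  z = (5 - (1)·0.689 - (1)·1.414 - (-4)·0.000) / (9) = 0.322
  w = (5 - (-2)·0.689 - (1)·1.414 - (-2)·0.322) / (6) = 0.935
Iteration 2:
  x = (11 - (-3)·1.414 - (2)·0.322 - (-2)·0.935) / (9) = 1.830
  y = (9 - (1)·1.830 - (-2)·0.322 - (2)·0.935) / (8) = 0.743
  z = (5 - (1)·1.830 - (1)·0.743 - (-4)·0.935) / (9) = 0.685
  w = (5 - (-2)·1.830 - (1)·0.743 - (-2)·0.685) / (6) = 1.548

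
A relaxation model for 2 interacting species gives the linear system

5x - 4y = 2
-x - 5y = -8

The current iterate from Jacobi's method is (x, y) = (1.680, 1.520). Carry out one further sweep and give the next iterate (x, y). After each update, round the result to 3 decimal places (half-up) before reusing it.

One sweep:
  x = (2 - (-4)·1.520) / (5) = 1.616
  y = (-8 - (-1)·1.680) / (-5) = 1.264

(1.616, 1.264)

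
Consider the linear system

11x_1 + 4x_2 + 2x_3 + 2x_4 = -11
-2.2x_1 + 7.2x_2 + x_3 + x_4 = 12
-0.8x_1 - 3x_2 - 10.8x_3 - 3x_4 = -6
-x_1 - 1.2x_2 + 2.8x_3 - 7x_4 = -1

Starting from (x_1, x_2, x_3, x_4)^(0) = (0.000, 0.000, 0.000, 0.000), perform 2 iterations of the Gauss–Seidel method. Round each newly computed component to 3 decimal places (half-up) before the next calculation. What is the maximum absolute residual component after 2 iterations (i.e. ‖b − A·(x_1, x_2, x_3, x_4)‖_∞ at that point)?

Iteration 1:
  x_1 = (-11 - (4)·0.000 - (2)·0.000 - (2)·0.000) / (11) = -1.000
  x_2 = (12 - (-2.2)·-1.000 - (1)·0.000 - (1)·0.000) / (7.2) = 1.361
  x_3 = (-6 - (-0.8)·-1.000 - (-3)·1.361 - (-3)·0.000) / (-10.8) = 0.252
  x_4 = (-1 - (-1)·-1.000 - (-1.2)·1.361 - (2.8)·0.252) / (-7) = 0.153
Iteration 2:
  x_1 = (-11 - (4)·1.361 - (2)·0.252 - (2)·0.153) / (11) = -1.569
  x_2 = (12 - (-2.2)·-1.569 - (1)·0.252 - (1)·0.153) / (7.2) = 1.131
  x_3 = (-6 - (-0.8)·-1.569 - (-3)·1.131 - (-3)·0.153) / (-10.8) = 0.315
  x_4 = (-1 - (-1)·-1.569 - (-1.2)·1.131 - (2.8)·0.315) / (-7) = 0.299
Residual b − A·x = (0.507, -0.209, 0.437, -0.001); ∞-norm = 0.507

0.507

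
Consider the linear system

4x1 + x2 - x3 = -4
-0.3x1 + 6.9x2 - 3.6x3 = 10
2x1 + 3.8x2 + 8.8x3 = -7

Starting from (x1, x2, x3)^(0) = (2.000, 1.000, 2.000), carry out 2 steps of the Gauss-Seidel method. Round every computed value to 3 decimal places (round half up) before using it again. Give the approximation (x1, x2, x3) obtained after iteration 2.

(-2.037, 0.481, -0.540)

Iteration 1:
  x1 = (-4 - (1)·1.000 - (-1)·2.000) / (4) = -0.750
  x2 = (10 - (-0.3)·-0.750 - (-3.6)·2.000) / (6.9) = 2.460
  x3 = (-7 - (2)·-0.750 - (3.8)·2.460) / (8.8) = -1.687
Iteration 2:
  x1 = (-4 - (1)·2.460 - (-1)·-1.687) / (4) = -2.037
  x2 = (10 - (-0.3)·-2.037 - (-3.6)·-1.687) / (6.9) = 0.481
  x3 = (-7 - (2)·-2.037 - (3.8)·0.481) / (8.8) = -0.540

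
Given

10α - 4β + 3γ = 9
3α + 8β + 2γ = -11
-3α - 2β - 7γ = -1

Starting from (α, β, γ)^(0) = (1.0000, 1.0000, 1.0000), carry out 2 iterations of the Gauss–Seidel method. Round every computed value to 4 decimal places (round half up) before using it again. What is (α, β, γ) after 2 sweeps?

(0.0143, -1.4518, 0.5515)

Iteration 1:
  α = (9 - (-4)·1.0000 - (3)·1.0000) / (10) = 1.0000
  β = (-11 - (3)·1.0000 - (2)·1.0000) / (8) = -2.0000
  γ = (-1 - (-3)·1.0000 - (-2)·-2.0000) / (-7) = 0.2857
Iteration 2:
  α = (9 - (-4)·-2.0000 - (3)·0.2857) / (10) = 0.0143
  β = (-11 - (3)·0.0143 - (2)·0.2857) / (8) = -1.4518
  γ = (-1 - (-3)·0.0143 - (-2)·-1.4518) / (-7) = 0.5515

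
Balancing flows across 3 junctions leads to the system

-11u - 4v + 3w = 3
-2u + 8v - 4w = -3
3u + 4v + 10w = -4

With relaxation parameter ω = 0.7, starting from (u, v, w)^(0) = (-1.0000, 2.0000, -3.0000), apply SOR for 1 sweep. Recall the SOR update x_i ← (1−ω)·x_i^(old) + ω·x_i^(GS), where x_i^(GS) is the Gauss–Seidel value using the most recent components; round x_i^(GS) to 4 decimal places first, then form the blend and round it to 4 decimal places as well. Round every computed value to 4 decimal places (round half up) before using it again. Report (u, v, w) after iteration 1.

Iteration 1:
  u: GS value = (3 - (-4)·2.0000 - (3)·-3.0000) / (-11) = -1.8182;  u ← (1−ω)·-1.0000 + ω·-1.8182 = -1.5727
  v: GS value = (-3 - (-2)·-1.5727 - (-4)·-3.0000) / (8) = -2.2682;  v ← (1−ω)·2.0000 + ω·-2.2682 = -0.9877
  w: GS value = (-4 - (3)·-1.5727 - (4)·-0.9877) / (10) = 0.4669;  w ← (1−ω)·-3.0000 + ω·0.4669 = -0.5732

(-1.5727, -0.9877, -0.5732)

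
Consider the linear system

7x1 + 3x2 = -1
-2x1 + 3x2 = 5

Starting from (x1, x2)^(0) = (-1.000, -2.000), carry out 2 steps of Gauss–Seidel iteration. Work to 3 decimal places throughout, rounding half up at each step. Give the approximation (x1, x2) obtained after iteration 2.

Iteration 1:
  x1 = (-1 - (3)·-2.000) / (7) = 0.714
  x2 = (5 - (-2)·0.714) / (3) = 2.143
Iteration 2:
  x1 = (-1 - (3)·2.143) / (7) = -1.061
  x2 = (5 - (-2)·-1.061) / (3) = 0.959

(-1.061, 0.959)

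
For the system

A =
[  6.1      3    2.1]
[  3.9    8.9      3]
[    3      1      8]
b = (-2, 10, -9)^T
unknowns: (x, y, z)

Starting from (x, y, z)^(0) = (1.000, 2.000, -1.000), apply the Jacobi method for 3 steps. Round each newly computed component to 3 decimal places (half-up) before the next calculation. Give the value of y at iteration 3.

Iteration 1:
  x = (-2 - (3)·2.000 - (2.1)·-1.000) / (6.1) = -0.967
  y = (10 - (3.9)·1.000 - (3)·-1.000) / (8.9) = 1.022
  z = (-9 - (3)·1.000 - (1)·2.000) / (8) = -1.750
Iteration 2:
  x = (-2 - (3)·1.022 - (2.1)·-1.750) / (6.1) = -0.228
  y = (10 - (3.9)·-0.967 - (3)·-1.750) / (8.9) = 2.137
  z = (-9 - (3)·-0.967 - (1)·1.022) / (8) = -0.890
Iteration 3:
  x = (-2 - (3)·2.137 - (2.1)·-0.890) / (6.1) = -1.072
  y = (10 - (3.9)·-0.228 - (3)·-0.890) / (8.9) = 1.524
  z = (-9 - (3)·-0.228 - (1)·2.137) / (8) = -1.307

1.524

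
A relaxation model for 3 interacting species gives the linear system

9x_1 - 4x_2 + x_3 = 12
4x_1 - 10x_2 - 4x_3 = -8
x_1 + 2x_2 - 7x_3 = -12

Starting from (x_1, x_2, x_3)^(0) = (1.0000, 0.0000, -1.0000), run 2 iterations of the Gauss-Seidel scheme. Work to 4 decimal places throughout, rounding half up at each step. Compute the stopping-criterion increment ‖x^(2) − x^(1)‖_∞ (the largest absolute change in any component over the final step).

Iteration 1:
  x_1 = (12 - (-4)·0.0000 - (1)·-1.0000) / (9) = 1.4444
  x_2 = (-8 - (4)·1.4444 - (-4)·-1.0000) / (-10) = 1.7778
  x_3 = (-12 - (1)·1.4444 - (2)·1.7778) / (-7) = 2.4286
Iteration 2:
  x_1 = (12 - (-4)·1.7778 - (1)·2.4286) / (9) = 1.8536
  x_2 = (-8 - (4)·1.8536 - (-4)·2.4286) / (-10) = 0.5700
  x_3 = (-12 - (1)·1.8536 - (2)·0.5700) / (-7) = 2.1419
Change: (0.4092, -1.2078, -0.2867) → max |·| = 1.2078

1.2078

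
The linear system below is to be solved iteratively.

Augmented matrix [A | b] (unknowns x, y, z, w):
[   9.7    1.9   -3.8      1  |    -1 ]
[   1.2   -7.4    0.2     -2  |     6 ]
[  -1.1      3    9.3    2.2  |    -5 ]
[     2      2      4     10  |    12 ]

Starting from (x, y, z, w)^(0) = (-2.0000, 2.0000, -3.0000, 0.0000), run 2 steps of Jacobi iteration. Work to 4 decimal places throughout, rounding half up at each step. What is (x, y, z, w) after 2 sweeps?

Iteration 1:
  x = (-1 - (1.9)·2.0000 - (-3.8)·-3.0000 - (1)·0.0000) / (9.7) = -1.6701
  y = (6 - (1.2)·-2.0000 - (0.2)·-3.0000 - (-2)·0.0000) / (-7.4) = -1.2162
  z = (-5 - (-1.1)·-2.0000 - (3)·2.0000 - (2.2)·0.0000) / (9.3) = -1.4194
  w = (12 - (2)·-2.0000 - (2)·2.0000 - (4)·-3.0000) / (10) = 2.4000
Iteration 2:
  x = (-1 - (1.9)·-1.2162 - (-3.8)·-1.4194 - (1)·2.4000) / (9.7) = -0.6683
  y = (6 - (1.2)·-1.6701 - (0.2)·-1.4194 - (-2)·2.4000) / (-7.4) = -1.7686
  z = (-5 - (-1.1)·-1.6701 - (3)·-1.2162 - (2.2)·2.4000) / (9.3) = -0.9106
  w = (12 - (2)·-1.6701 - (2)·-1.2162 - (4)·-1.4194) / (10) = 2.3450

(-0.6683, -1.7686, -0.9106, 2.3450)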